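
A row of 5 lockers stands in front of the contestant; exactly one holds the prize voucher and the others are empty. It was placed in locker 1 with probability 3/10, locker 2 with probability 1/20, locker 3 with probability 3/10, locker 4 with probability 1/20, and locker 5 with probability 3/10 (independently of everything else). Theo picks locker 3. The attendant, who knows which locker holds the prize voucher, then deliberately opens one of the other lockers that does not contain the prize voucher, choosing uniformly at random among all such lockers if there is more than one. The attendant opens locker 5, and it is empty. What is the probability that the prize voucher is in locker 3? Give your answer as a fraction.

Consider each possible location of the prize voucher in turn.
If it is in locker 1 (prior 3/10): the attendant has 3 equally likely choices, so probability 1/3; weight (3/10)·(1/3) = 1/10.
If it is in either of lockers 2 and 4 (prior 1/20 each): the attendant has 3 equally likely choices, so probability 1/3; weight (1/20)·(1/3) = 1/60 each.
If it is in locker 3 (prior 3/10): the attendant has 4 equally likely choices, so probability 1/4; weight (3/10)·(1/4) = 3/40.
If it is in locker 5 (prior 3/10): the attendant opened locker 5, so this case is ruled out; weight (3/10)·0 = 0.
The weights sum to 5/24.
So P(the prize voucher in locker 3 | the attendant opened locker 5) = (3/40) / (5/24) = 9/25.

9/25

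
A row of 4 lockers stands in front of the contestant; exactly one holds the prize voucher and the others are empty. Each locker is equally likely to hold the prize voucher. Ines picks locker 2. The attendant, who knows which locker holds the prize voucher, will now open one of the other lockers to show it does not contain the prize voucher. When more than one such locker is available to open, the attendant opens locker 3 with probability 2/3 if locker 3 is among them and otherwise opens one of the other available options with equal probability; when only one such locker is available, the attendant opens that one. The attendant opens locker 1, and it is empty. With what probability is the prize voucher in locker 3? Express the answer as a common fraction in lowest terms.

Consider each possible location of the prize voucher in turn.
If it is in locker 1 (prior 1/4): the attendant opened locker 1, so this case is ruled out; weight (1/4)·0 = 0.
If it is in locker 2 (prior 1/4): locker 3 is available but not opened; locker 1 gets probability (1 − 2/3)/2 = 1/6; weight (1/4)·(1/6) = 1/24.
If it is in locker 3 (prior 1/4): locker 3 holds the prize so is unavailable; the attendant chooses uniformly among the 2 others, probability 1/2; weight (1/4)·(1/2) = 1/8.
If it is in locker 4 (prior 1/4): locker 3 is available but not opened, probability 1/3; weight (1/4)·(1/3) = 1/12.
The weights sum to 1/4.
So P(the prize voucher in locker 3 | the attendant opened locker 1) = (1/8) / (1/4) = 1/2.

1/2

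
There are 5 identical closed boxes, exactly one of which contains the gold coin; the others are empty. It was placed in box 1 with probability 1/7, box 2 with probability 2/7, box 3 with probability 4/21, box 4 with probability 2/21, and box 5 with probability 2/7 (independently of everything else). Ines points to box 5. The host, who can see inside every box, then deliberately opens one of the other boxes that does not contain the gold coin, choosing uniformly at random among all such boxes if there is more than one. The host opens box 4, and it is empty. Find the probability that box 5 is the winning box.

Apply Bayes' rule, conditioning on where the gold coin actually is.
If it is in box 1 (prior 1/7): the host has 3 equally likely choices, so probability 1/3; weight (1/7)·(1/3) = 1/21.
If it is in box 2 (prior 2/7): the host has 3 equally likely choices, so probability 1/3; weight (2/7)·(1/3) = 2/21.
If it is in box 3 (prior 4/21): the host has 3 equally likely choices, so probability 1/3; weight (4/21)·(1/3) = 4/63.
If it is in box 4 (prior 2/21): the host opened box 4, so this case is ruled out; weight (2/21)·0 = 0.
If it is in box 5 (prior 2/7): the host has 4 equally likely choices, so probability 1/4; weight (2/7)·(1/4) = 1/14.
The weights sum to 5/18.
So P(the gold coin in box 5 | the host opened box 4) = (1/14) / (5/18) = 9/35.

9/35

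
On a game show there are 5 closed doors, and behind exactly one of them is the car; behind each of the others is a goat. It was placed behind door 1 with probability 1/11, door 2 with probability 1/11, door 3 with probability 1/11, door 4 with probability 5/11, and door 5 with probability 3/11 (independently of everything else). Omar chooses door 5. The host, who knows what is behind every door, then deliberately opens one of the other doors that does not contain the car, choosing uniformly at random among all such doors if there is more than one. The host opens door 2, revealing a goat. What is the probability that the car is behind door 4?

Apply Bayes' rule, conditioning on where the car actually is.
If it is behind either of doors 1 and 3 (prior 1/11 each): the host has 3 equally likely choices, so probability 1/3; weight (1/11)·(1/3) = 1/33 each.
If it is behind door 2 (prior 1/11): the host opened door 2, so this case is ruled out; weight (1/11)·0 = 0.
If it is behind door 4 (prior 5/11): the host has 3 equally likely choices, so probability 1/3; weight (5/11)·(1/3) = 5/33.
If it is behind door 5 (prior 3/11): the host has 4 equally likely choices, so probability 1/4; weight (3/11)·(1/4) = 3/44.
The weights sum to 37/132.
So P(the car behind door 4 | the host opened door 2) = (5/33) / (37/132) = 20/37.

20/37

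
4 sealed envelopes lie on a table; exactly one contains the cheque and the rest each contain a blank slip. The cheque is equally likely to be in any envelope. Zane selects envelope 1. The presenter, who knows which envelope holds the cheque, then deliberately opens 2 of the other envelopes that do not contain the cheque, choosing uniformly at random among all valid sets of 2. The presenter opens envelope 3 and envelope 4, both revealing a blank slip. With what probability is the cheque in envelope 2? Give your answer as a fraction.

3/4

Apply Bayes' rule, conditioning on where the cheque actually is.
If it is in envelope 1 (prior 1/4): the presenter has 3 equally likely choices, so probability 1/3; weight (1/4)·(1/3) = 1/12.
If it is in envelope 2 (prior 1/4): the presenter has no choice, probability 1; weight (1/4)·1 = 1/4.
If it is in either of envelopes 3 and 4 (prior 1/4 each): that envelope was opened and seen not to hold the prize — ruled out; weight (1/4)·0 = 0 each.
The weights sum to 1/3.
So P(the cheque in envelope 2 | the presenter opened envelope 3 and envelope 4) = (1/4) / (1/3) = 3/4.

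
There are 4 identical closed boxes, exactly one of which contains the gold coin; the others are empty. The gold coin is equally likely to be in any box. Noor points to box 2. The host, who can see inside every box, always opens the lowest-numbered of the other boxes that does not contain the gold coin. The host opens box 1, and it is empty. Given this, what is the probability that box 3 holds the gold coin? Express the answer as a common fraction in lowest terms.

Condition on the true location of the gold coin.
If it is in box 1 (prior 1/4): the host opened box 1, so this case is ruled out; weight (1/4)·0 = 0.
If it is in any of boxes 2, 3, and 4 (prior 1/4 each): box 1 is the lowest-numbered option available, probability 1; weight (1/4)·1 = 1/4 each.
The weights sum to 3/4.
So P(the gold coin in box 3 | the host opened box 1) = (1/4) / (3/4) = 1/3.

1/3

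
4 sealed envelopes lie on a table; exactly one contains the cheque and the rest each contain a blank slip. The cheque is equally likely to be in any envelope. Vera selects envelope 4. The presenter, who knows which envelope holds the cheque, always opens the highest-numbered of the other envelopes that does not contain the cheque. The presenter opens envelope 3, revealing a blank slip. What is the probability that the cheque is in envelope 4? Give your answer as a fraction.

1/3

Apply Bayes' rule, conditioning on where the cheque actually is.
If it is in any of envelopes 1, 2, and 4 (prior 1/4 each): envelope 3 is the highest-numbered option available, probability 1; weight (1/4)·1 = 1/4 each.
If it is in envelope 3 (prior 1/4): the presenter opened envelope 3, so this case is ruled out; weight (1/4)·0 = 0.
The weights sum to 3/4.
So P(the cheque in envelope 4 | the presenter opened envelope 3) = (1/4) / (3/4) = 1/3.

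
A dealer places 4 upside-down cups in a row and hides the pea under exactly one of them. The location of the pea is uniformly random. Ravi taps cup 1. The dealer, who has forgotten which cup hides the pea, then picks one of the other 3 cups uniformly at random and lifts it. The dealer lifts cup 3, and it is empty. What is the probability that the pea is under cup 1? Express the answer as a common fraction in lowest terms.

Condition on the true location of the pea.
If it is under any of cups 1, 2, and 4 (prior 1/4 each): the dealer picks cup 3 with probability 1/3 regardless, and it is not the prize; weight (1/4)·(1/3) = 1/12 each.
If it is under cup 3 (prior 1/4): the dealer opened cup 3, so this case is ruled out; weight (1/4)·0 = 0.
The weights sum to 1/4.
So P(the pea under cup 1 | the dealer opened cup 3) = (1/12) / (1/4) = 1/3.

1/3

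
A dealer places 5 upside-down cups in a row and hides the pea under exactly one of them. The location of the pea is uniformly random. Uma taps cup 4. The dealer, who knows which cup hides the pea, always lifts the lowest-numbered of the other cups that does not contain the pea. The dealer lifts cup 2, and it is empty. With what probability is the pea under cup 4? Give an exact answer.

Apply Bayes' rule, conditioning on where the pea actually is.
If it is under cup 1 (prior 1/5): cup 2 is the lowest-numbered option available, probability 1; weight (1/5)·1 = 1/5.
If it is under cup 2 (prior 1/5): the dealer opened cup 2, so this case is ruled out; weight (1/5)·0 = 0.
If it is under any of cups 3, 4, and 5 (prior 1/5 each): the dealer would have opened cup 1 instead, probability 0; weight (1/5)·0 = 0 each.
The weights sum to 1/5.
So P(the pea under cup 4 | the dealer opened cup 2) = 0 / (1/5) = 0.

0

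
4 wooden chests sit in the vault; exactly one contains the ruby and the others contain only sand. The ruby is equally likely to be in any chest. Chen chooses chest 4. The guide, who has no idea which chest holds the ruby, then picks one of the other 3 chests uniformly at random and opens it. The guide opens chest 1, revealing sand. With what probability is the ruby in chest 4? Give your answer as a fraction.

Consider each possible location of the ruby in turn.
If it is in chest 1 (prior 1/4): the guide opened chest 1, so this case is ruled out; weight (1/4)·0 = 0.
If it is in any of chests 2, 3, and 4 (prior 1/4 each): the guide picks chest 1 with probability 1/3 regardless, and it is not the prize; weight (1/4)·(1/3) = 1/12 each.
The weights sum to 1/4.
So P(the ruby in chest 4 | the guide opened chest 1) = (1/12) / (1/4) = 1/3.

1/3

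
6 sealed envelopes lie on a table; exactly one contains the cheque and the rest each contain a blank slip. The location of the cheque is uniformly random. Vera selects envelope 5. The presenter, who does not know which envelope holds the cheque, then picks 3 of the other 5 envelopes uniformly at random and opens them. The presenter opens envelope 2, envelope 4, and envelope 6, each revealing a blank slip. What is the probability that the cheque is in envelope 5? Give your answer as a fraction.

1/3

Because the presenter chose which envelopes to open without knowing where the cheque is, the choice is independent of the prize location. Learning that none of the 3 opened envelopes holds the cheque simply rules out those 3 locations and leaves the remaining 3 envelopes still equally likely by symmetry.
So P(the cheque in envelope 5) = 1/3.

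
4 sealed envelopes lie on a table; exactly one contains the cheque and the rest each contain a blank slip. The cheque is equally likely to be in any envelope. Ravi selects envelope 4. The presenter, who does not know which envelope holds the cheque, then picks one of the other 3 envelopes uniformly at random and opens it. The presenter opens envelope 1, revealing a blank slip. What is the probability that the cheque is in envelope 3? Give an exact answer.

Apply Bayes' rule, conditioning on where the cheque actually is.
If it is in envelope 1 (prior 1/4): the presenter opened envelope 1, so this case is ruled out; weight (1/4)·0 = 0.
If it is in any of envelopes 2, 3, and 4 (prior 1/4 each): the presenter picks envelope 1 with probability 1/3 regardless, and it is not the prize; weight (1/4)·(1/3) = 1/12 each.
The weights sum to 1/4.
So P(the cheque in envelope 3 | the presenter opened envelope 1) = (1/12) / (1/4) = 1/3.

1/3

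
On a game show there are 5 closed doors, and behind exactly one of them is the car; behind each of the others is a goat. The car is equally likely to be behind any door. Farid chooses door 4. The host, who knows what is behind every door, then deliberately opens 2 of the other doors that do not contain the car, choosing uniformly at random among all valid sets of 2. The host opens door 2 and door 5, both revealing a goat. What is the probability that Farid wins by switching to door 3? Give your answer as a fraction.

Consider each possible location of the car in turn.
If it is behind either of doors 1 and 3 (prior 1/5 each): the host has 3 equally likely choices, so probability 1/3; weight (1/5)·(1/3) = 1/15 each.
If it is behind either of doors 2 and 5 (prior 1/5 each): that door was opened and seen not to hold the prize — ruled out; weight (1/5)·0 = 0 each.
If it is behind door 4 (prior 1/5): the host has 6 equally likely choices, so probability 1/6; weight (1/5)·(1/6) = 1/30.
The weights sum to 1/6.
So P(the car behind door 3 | the host opened door 2 and door 5) = (1/15) / (1/6) = 2/5.

2/5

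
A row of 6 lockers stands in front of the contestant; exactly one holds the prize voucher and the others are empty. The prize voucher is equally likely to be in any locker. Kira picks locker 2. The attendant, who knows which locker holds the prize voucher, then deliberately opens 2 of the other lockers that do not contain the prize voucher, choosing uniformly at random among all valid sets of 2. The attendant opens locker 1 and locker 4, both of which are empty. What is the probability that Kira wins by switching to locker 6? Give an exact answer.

Apply Bayes' rule, conditioning on where the prize voucher actually is.
If it is in either of lockers 1 and 4 (prior 1/6 each): that locker was opened and seen not to hold the prize — ruled out; weight (1/6)·0 = 0 each.
If it is in locker 2 (prior 1/6): the attendant has 10 equally likely choices, so probability 1/10; weight (1/6)·(1/10) = 1/60.
If it is in any of lockers 3, 5, and 6 (prior 1/6 each): the attendant has 6 equally likely choices, so probability 1/6; weight (1/6)·(1/6) = 1/36 each.
The weights sum to 1/10.
So P(the prize voucher in locker 6 | the attendant opened locker 1 and locker 4) = (1/36) / (1/10) = 5/18.

5/18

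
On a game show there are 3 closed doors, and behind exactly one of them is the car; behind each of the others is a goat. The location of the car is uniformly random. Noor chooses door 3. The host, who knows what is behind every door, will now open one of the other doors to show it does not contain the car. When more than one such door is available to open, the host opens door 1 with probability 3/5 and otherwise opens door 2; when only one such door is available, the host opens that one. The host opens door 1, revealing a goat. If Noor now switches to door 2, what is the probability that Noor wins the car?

5/8

Apply Bayes' rule, conditioning on where the car actually is.
If it is behind door 1 (prior 1/3): the host opened door 1, so this case is ruled out; weight (1/3)·0 = 0.
If it is behind door 2 (prior 1/3): only door 1 is available, probability 1; weight (1/3)·1 = 1/3.
If it is behind door 3 (prior 1/3): door 1 is available, opened with probability 3/5; weight (1/3)·(3/5) = 1/5.
The weights sum to 8/15.
So P(the car behind door 2 | the host opened door 1) = (1/3) / (8/15) = 5/8.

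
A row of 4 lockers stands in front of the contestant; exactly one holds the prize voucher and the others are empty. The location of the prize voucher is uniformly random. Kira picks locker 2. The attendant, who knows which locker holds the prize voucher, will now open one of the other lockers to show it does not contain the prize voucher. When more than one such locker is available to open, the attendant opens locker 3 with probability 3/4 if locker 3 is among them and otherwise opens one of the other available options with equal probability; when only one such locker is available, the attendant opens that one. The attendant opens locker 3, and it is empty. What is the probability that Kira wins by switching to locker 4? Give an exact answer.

Apply Bayes' rule, conditioning on where the prize voucher actually is.
If it is in any of lockers 1, 2, and 4 (prior 1/4 each): locker 3 is available, opened with probability 3/4; weight (1/4)·(3/4) = 3/16 each.
If it is in locker 3 (prior 1/4): the attendant opened locker 3, so this case is ruled out; weight (1/4)·0 = 0.
The weights sum to 9/16.
So P(the prize voucher in locker 4 | the attendant opened locker 3) = (3/16) / (9/16) = 1/3.

1/3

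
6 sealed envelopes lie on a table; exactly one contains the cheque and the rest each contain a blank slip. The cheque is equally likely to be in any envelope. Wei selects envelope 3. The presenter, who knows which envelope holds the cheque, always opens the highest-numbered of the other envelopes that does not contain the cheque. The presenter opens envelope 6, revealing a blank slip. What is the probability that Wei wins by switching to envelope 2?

1/5

Condition on the true location of the cheque.
If it is in any of envelopes 1, 2, 3, 4, and 5 (prior 1/6 each): envelope 6 is the highest-numbered option available, probability 1; weight (1/6)·1 = 1/6 each.
If it is in envelope 6 (prior 1/6): the presenter opened envelope 6, so this case is ruled out; weight (1/6)·0 = 0.
The weights sum to 5/6.
So P(the cheque in envelope 2 | the presenter opened envelope 6) = (1/6) / (5/6) = 1/5.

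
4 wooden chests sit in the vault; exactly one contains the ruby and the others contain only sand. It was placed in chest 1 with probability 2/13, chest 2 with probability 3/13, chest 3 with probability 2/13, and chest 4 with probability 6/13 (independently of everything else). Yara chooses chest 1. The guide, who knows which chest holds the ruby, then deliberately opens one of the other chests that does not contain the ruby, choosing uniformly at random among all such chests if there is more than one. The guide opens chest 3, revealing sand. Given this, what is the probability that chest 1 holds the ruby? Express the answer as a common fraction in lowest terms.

4/31

Condition on the true location of the ruby.
If it is in chest 1 (prior 2/13): the guide has 3 equally likely choices, so probability 1/3; weight (2/13)·(1/3) = 2/39.
If it is in chest 2 (prior 3/13): the guide has 2 equally likely choices, so probability 1/2; weight (3/13)·(1/2) = 3/26.
If it is in chest 3 (prior 2/13): the guide opened chest 3, so this case is ruled out; weight (2/13)·0 = 0.
If it is in chest 4 (prior 6/13): the guide has 2 equally likely choices, so probability 1/2; weight (6/13)·(1/2) = 3/13.
The weights sum to 31/78.
So P(the ruby in chest 1 | the guide opened chest 3) = (2/39) / (31/78) = 4/31.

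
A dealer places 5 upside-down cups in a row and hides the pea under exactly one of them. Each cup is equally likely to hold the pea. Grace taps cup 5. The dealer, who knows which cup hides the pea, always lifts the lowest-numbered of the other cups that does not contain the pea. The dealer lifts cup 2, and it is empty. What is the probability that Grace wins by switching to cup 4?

0

Apply Bayes' rule, conditioning on where the pea actually is.
If it is under cup 1 (prior 1/5): cup 2 is the lowest-numbered option available, probability 1; weight (1/5)·1 = 1/5.
If it is under cup 2 (prior 1/5): the dealer opened cup 2, so this case is ruled out; weight (1/5)·0 = 0.
If it is under any of cups 3, 4, and 5 (prior 1/5 each): the dealer would have opened cup 1 instead, probability 0; weight (1/5)·0 = 0 each.
The weights sum to 1/5.
So P(the pea under cup 4 | the dealer opened cup 2) = 0 / (1/5) = 0.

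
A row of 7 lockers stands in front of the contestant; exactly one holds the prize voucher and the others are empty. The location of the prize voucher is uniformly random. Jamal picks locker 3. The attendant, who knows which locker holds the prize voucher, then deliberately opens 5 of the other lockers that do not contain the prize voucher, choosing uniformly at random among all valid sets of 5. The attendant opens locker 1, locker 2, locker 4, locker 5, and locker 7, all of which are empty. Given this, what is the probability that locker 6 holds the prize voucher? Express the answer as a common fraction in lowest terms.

Consider each possible location of the prize voucher in turn.
If it is in any of lockers 1, 2, 4, 5, and 7 (prior 1/7 each): that locker was opened and seen not to hold the prize — ruled out; weight (1/7)·0 = 0 each.
If it is in locker 3 (prior 1/7): the attendant has 6 equally likely choices, so probability 1/6; weight (1/7)·(1/6) = 1/42.
If it is in locker 6 (prior 1/7): the attendant has no choice, probability 1; weight (1/7)·1 = 1/7.
The weights sum to 1/6.
So P(the prize voucher in locker 6 | the attendant opened locker 1, locker 2, locker 4, locker 5, and locker 7) = (1/7) / (1/6) = 6/7.

6/7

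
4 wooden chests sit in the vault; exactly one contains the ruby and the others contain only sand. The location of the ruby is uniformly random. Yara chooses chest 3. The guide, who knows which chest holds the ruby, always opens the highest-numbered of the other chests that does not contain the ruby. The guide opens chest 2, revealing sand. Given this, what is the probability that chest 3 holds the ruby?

Condition on the true location of the ruby.
If it is in either of chests 1 and 3 (prior 1/4 each): the guide would have opened chest 4 instead, probability 0; weight (1/4)·0 = 0 each.
If it is in chest 2 (prior 1/4): the guide opened chest 2, so this case is ruled out; weight (1/4)·0 = 0.
If it is in chest 4 (prior 1/4): chest 2 is the highest-numbered option available, probability 1; weight (1/4)·1 = 1/4.
The weights sum to 1/4.
So P(the ruby in chest 3 | the guide opened chest 2) = 0 / (1/4) = 0.

0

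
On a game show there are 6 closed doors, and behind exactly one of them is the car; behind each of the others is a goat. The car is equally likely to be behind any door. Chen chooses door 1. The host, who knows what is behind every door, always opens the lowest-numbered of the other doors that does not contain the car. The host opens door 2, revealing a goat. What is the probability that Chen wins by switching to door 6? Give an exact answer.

Consider each possible location of the car in turn.
If it is behind any of doors 1, 3, 4, 5, and 6 (prior 1/6 each): door 2 is the lowest-numbered option available, probability 1; weight (1/6)·1 = 1/6 each.
If it is behind door 2 (prior 1/6): the host opened door 2, so this case is ruled out; weight (1/6)·0 = 0.
The weights sum to 5/6.
So P(the car behind door 6 | the host opened door 2) = (1/6) / (5/6) = 1/5.

1/5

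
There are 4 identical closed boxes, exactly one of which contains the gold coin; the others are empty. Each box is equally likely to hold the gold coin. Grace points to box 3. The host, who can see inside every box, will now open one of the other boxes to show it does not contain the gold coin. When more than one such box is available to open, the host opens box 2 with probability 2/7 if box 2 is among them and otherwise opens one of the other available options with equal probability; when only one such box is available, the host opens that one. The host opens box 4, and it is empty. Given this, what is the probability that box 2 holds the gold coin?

Consider each possible location of the gold coin in turn.
If it is in box 1 (prior 1/4): box 2 is available but not opened, probability 5/7; weight (1/4)·(5/7) = 5/28.
If it is in box 2 (prior 1/4): box 2 holds the prize so is unavailable; the host chooses uniformly among the 2 others, probability 1/2; weight (1/4)·(1/2) = 1/8.
If it is in box 3 (prior 1/4): box 2 is available but not opened; box 4 gets probability (1 − 2/7)/2 = 5/14; weight (1/4)·(5/14) = 5/56.
If it is in box 4 (prior 1/4): the host opened box 4, so this case is ruled out; weight (1/4)·0 = 0.
The weights sum to 11/28.
So P(the gold coin in box 2 | the host opened box 4) = (1/8) / (11/28) = 7/22.

7/22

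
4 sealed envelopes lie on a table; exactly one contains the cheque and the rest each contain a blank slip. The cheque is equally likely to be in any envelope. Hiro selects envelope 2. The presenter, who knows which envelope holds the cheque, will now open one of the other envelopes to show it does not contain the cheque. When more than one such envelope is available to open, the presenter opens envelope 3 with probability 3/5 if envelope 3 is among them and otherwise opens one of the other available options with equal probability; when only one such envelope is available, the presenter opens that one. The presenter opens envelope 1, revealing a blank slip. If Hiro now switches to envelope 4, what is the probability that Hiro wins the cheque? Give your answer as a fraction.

4/11

Condition on the true location of the cheque.
If it is in envelope 1 (prior 1/4): the presenter opened envelope 1, so this case is ruled out; weight (1/4)·0 = 0.
If it is in envelope 2 (prior 1/4): envelope 3 is available but not opened; envelope 1 gets probability (1 − 3/5)/2 = 1/5; weight (1/4)·(1/5) = 1/20.
If it is in envelope 3 (prior 1/4): envelope 3 holds the prize so is unavailable; the presenter chooses uniformly among the 2 others, probability 1/2; weight (1/4)·(1/2) = 1/8.
If it is in envelope 4 (prior 1/4): envelope 3 is available but not opened, probability 2/5; weight (1/4)·(2/5) = 1/10.
The weights sum to 11/40.
So P(the cheque in envelope 4 | the presenter opened envelope 1) = (1/10) / (11/40) = 4/11.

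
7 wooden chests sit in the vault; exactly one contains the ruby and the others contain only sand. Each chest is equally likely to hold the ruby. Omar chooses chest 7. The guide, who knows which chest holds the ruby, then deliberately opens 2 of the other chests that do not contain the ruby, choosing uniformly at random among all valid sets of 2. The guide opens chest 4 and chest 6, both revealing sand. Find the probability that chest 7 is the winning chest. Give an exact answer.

Apply Bayes' rule, conditioning on where the ruby actually is.
If it is in any of chests 1, 2, 3, and 5 (prior 1/7 each): the guide has 10 equally likely choices, so probability 1/10; weight (1/7)·(1/10) = 1/70 each.
If it is in either of chests 4 and 6 (prior 1/7 each): that chest was opened and seen not to hold the prize — ruled out; weight (1/7)·0 = 0 each.
If it is in chest 7 (prior 1/7): the guide has 15 equally likely choices, so probability 1/15; weight (1/7)·(1/15) = 1/105.
The weights sum to 1/15.
So P(the ruby in chest 7 | the guide opened chest 4 and chest 6) = (1/105) / (1/15) = 1/7.

1/7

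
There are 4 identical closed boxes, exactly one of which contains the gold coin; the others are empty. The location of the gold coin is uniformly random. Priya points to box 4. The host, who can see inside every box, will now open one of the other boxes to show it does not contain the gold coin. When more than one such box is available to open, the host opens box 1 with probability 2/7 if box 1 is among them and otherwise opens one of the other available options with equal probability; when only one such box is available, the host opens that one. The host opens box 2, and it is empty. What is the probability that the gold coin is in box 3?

5/11

Condition on the true location of the gold coin.
If it is in box 1 (prior 1/4): box 1 holds the prize so is unavailable; the host chooses uniformly among the 2 others, probability 1/2; weight (1/4)·(1/2) = 1/8.
If it is in box 2 (prior 1/4): the host opened box 2, so this case is ruled out; weight (1/4)·0 = 0.
If it is in box 3 (prior 1/4): box 1 is available but not opened, probability 5/7; weight (1/4)·(5/7) = 5/28.
If it is in box 4 (prior 1/4): box 1 is available but not opened; box 2 gets probability (1 − 2/7)/2 = 5/14; weight (1/4)·(5/14) = 5/56.
The weights sum to 11/28.
So P(the gold coin in box 3 | the host opened box 2) = (5/28) / (11/28) = 5/11.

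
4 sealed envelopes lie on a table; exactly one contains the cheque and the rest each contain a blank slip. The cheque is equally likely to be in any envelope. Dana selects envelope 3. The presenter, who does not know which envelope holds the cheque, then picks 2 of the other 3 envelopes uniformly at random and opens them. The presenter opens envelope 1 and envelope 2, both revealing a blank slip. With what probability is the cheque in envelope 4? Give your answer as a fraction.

1/2

Consider each possible location of the cheque in turn.
If it is in either of envelopes 1 and 2 (prior 1/4 each): that envelope was opened and seen not to hold the prize — ruled out; weight (1/4)·0 = 0 each.
If it is in either of envelopes 3 and 4 (prior 1/4 each): the presenter picks exactly this set with probability 1/3 regardless, and none is the prize; weight (1/4)·(1/3) = 1/12 each.
The weights sum to 1/6.
So P(the cheque in envelope 4 | the presenter opened envelope 1 and envelope 2) = (1/12) / (1/6) = 1/2.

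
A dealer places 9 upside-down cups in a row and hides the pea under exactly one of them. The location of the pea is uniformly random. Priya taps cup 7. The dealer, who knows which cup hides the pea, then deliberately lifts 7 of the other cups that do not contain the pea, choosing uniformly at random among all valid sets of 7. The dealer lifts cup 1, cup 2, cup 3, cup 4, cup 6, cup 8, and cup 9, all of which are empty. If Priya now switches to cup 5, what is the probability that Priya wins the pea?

Apply Bayes' rule, conditioning on where the pea actually is.
If it is under any of cups 1, 2, 3, 4, 6, 8, and 9 (prior 1/9 each): that cup was opened and seen not to hold the prize — ruled out; weight (1/9)·0 = 0 each.
If it is under cup 5 (prior 1/9): the dealer has no choice, probability 1; weight (1/9)·1 = 1/9.
If it is under cup 7 (prior 1/9): the dealer has 8 equally likely choices, so probability 1/8; weight (1/9)·(1/8) = 1/72.
The weights sum to 1/8.
So P(the pea under cup 5 | the dealer opened cup 1, cup 2, cup 3, cup 4, cup 6, cup 8, and cup 9) = (1/9) / (1/8) = 8/9.

8/9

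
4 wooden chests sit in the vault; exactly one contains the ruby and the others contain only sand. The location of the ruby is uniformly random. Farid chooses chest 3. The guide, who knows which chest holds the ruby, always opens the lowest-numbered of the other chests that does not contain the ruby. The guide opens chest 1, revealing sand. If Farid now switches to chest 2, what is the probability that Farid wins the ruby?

1/3

Condition on the true location of the ruby.
If it is in chest 1 (prior 1/4): the guide opened chest 1, so this case is ruled out; weight (1/4)·0 = 0.
If it is in any of chests 2, 3, and 4 (prior 1/4 each): chest 1 is the lowest-numbered option available, probability 1; weight (1/4)·1 = 1/4 each.
The weights sum to 3/4.
So P(the ruby in chest 2 | the guide opened chest 1) = (1/4) / (3/4) = 1/3.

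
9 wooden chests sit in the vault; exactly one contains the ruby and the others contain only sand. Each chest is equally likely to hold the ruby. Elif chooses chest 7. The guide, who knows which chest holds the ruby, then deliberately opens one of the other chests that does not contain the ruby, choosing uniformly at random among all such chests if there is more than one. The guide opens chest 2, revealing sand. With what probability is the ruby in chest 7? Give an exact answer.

Condition on the true location of the ruby.
If it is in any of chests 1, 3, 4, 5, 6, 8, and 9 (prior 1/9 each): the guide has 7 equally likely choices, so probability 1/7; weight (1/9)·(1/7) = 1/63 each.
If it is in chest 2 (prior 1/9): the guide opened chest 2, so this case is ruled out; weight (1/9)·0 = 0.
If it is in chest 7 (prior 1/9): the guide has 8 equally likely choices, so probability 1/8; weight (1/9)·(1/8) = 1/72.
The weights sum to 1/8.
So P(the ruby in chest 7 | the guide opened chest 2) = (1/72) / (1/8) = 1/9.

1/9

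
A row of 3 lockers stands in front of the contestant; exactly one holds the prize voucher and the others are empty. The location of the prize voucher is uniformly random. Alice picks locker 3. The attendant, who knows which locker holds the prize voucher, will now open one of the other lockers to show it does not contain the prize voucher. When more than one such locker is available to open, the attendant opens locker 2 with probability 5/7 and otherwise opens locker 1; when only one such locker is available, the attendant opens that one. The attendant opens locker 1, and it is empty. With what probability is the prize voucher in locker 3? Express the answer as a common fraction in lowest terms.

Consider each possible location of the prize voucher in turn.
If it is in locker 1 (prior 1/3): the attendant opened locker 1, so this case is ruled out; weight (1/3)·0 = 0.
If it is in locker 2 (prior 1/3): only locker 1 is available, probability 1; weight (1/3)·1 = 1/3.
If it is in locker 3 (prior 1/3): locker 2 is available but not opened, probability 2/7; weight (1/3)·(2/7) = 2/21.
The weights sum to 3/7.
So P(the prize voucher in locker 3 | the attendant opened locker 1) = (2/21) / (3/7) = 2/9.

2/9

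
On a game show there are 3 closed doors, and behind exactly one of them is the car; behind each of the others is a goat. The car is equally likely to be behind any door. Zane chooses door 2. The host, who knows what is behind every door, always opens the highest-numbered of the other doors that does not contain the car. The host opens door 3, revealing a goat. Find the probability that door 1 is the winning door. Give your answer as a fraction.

Condition on the true location of the car.
If it is behind either of doors 1 and 2 (prior 1/3 each): door 3 is the highest-numbered option available, probability 1; weight (1/3)·1 = 1/3 each.
If it is behind door 3 (prior 1/3): the host opened door 3, so this case is ruled out; weight (1/3)·0 = 0.
The weights sum to 2/3.
So P(the car behind door 1 | the host opened door 3) = (1/3) / (2/3) = 1/2.

1/2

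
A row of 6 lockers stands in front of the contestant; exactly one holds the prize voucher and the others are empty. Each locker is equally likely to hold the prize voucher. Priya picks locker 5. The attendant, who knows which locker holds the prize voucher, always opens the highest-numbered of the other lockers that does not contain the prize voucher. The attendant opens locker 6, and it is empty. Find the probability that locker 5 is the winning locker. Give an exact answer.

Consider each possible location of the prize voucher in turn.
If it is in any of lockers 1, 2, 3, 4, and 5 (prior 1/6 each): locker 6 is the highest-numbered option available, probability 1; weight (1/6)·1 = 1/6 each.
If it is in locker 6 (prior 1/6): the attendant opened locker 6, so this case is ruled out; weight (1/6)·0 = 0.
The weights sum to 5/6.
So P(the prize voucher in locker 5 | the attendant opened locker 6) = (1/6) / (5/6) = 1/5.

1/5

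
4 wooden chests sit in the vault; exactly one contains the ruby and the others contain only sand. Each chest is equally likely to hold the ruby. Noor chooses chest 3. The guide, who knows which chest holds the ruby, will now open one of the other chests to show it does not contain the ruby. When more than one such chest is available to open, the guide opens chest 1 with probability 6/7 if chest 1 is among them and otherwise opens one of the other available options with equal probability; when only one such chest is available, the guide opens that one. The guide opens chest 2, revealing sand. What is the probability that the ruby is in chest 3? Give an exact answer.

1/10

Consider each possible location of the ruby in turn.
If it is in chest 1 (prior 1/4): chest 1 holds the prize so is unavailable; the guide chooses uniformly among the 2 others, probability 1/2; weight (1/4)·(1/2) = 1/8.
If it is in chest 2 (prior 1/4): the guide opened chest 2, so this case is ruled out; weight (1/4)·0 = 0.
If it is in chest 3 (prior 1/4): chest 1 is available but not opened; chest 2 gets probability (1 − 6/7)/2 = 1/14; weight (1/4)·(1/14) = 1/56.
If it is in chest 4 (prior 1/4): chest 1 is available but not opened, probability 1/7; weight (1/4)·(1/7) = 1/28.
The weights sum to 5/28.
So P(the ruby in chest 3 | the guide opened chest 2) = (1/56) / (5/28) = 1/10.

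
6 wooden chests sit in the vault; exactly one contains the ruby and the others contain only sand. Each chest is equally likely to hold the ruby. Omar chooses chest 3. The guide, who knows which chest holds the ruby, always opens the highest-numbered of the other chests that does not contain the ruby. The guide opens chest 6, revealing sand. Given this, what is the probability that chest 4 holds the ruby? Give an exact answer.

1/5

Condition on the true location of the ruby.
If it is in any of chests 1, 2, 3, 4, and 5 (prior 1/6 each): chest 6 is the highest-numbered option available, probability 1; weight (1/6)·1 = 1/6 each.
If it is in chest 6 (prior 1/6): the guide opened chest 6, so this case is ruled out; weight (1/6)·0 = 0.
The weights sum to 5/6.
So P(the ruby in chest 4 | the guide opened chest 6) = (1/6) / (5/6) = 1/5.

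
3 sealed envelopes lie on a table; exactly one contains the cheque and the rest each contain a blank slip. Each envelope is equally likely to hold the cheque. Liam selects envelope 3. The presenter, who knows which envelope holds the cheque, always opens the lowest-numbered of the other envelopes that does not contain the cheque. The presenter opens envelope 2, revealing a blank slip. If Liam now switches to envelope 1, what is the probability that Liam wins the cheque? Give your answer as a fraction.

1

Consider each possible location of the cheque in turn.
If it is in envelope 1 (prior 1/3): envelope 2 is the lowest-numbered option available, probability 1; weight (1/3)·1 = 1/3.
If it is in envelope 2 (prior 1/3): the presenter opened envelope 2, so this case is ruled out; weight (1/3)·0 = 0.
If it is in envelope 3 (prior 1/3): the presenter would have opened envelope 1 instead, probability 0; weight (1/3)·0 = 0.
The weights sum to 1/3.
So P(the cheque in envelope 1 | the presenter opened envelope 2) = (1/3) / (1/3) = 1.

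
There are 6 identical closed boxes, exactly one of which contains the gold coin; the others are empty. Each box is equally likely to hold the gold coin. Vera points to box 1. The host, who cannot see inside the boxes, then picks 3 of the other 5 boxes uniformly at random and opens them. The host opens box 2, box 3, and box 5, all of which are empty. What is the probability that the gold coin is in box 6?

1/3

Because the host chose which boxes to open without knowing where the gold coin is, the choice is independent of the prize location. Learning that none of the 3 opened boxes holds the gold coin simply rules out those 3 locations and leaves the remaining 3 boxes still equally likely by symmetry.
So P(the gold coin in box 6) = 1/3.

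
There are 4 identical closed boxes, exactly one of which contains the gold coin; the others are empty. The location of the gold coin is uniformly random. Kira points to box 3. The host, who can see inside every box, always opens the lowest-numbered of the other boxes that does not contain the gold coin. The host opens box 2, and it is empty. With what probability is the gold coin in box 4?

0

Apply Bayes' rule, conditioning on where the gold coin actually is.
If it is in box 1 (prior 1/4): box 2 is the lowest-numbered option available, probability 1; weight (1/4)·1 = 1/4.
If it is in box 2 (prior 1/4): the host opened box 2, so this case is ruled out; weight (1/4)·0 = 0.
If it is in either of boxes 3 and 4 (prior 1/4 each): the host would have opened box 1 instead, probability 0; weight (1/4)·0 = 0 each.
The weights sum to 1/4.
So P(the gold coin in box 4 | the host opened box 2) = 0 / (1/4) = 0.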